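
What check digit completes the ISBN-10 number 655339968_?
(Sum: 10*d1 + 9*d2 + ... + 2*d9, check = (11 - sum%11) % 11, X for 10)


Weighted sum: 299
299 mod 11 = 2

Check digit: 9


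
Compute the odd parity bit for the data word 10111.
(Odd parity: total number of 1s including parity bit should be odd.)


Number of 1s in data: 4
Parity bit: 1

1


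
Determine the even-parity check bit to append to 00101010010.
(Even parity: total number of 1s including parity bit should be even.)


Number of 1s in data: 4
Parity bit: 0

0


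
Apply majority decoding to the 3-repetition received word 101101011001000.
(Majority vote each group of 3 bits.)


Groups: 101, 101, 011, 001, 000
Majority votes: 11100

11100


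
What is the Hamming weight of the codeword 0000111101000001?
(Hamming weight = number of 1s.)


Counting 1s in 0000111101000001

6


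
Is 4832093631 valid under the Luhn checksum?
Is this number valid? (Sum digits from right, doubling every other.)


Luhn sum = 52
52 mod 10 = 2

Invalid (Luhn sum mod 10 = 2)


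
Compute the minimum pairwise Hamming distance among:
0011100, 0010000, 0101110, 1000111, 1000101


Comparing all pairs, minimum distance: 1
Can detect 0 errors, correct 0 errors

1


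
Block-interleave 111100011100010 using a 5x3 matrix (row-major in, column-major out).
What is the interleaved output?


Matrix:
  111
  100
  011
  100
  010
Read columns: 110101010110100

110101010110100


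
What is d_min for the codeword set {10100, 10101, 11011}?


Comparing all pairs, minimum distance: 1
Can detect 0 errors, correct 0 errors

1


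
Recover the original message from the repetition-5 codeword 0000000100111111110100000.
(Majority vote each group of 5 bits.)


Groups: 00000, 00100, 11111, 11101, 00000
Majority votes: 00110

00110


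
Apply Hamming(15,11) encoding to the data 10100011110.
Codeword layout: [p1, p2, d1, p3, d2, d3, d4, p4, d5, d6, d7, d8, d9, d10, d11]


Parity bits: p1=1, p2=0, p3=0, p4=0

101001000011110


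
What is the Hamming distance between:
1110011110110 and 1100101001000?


XOR: 0010110111110
Count of 1s: 8

8


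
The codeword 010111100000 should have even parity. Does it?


Number of 1s: 5

No, parity error (5 ones)


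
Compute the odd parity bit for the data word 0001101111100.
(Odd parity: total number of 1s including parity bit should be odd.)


Number of 1s in data: 7
Parity bit: 0

0


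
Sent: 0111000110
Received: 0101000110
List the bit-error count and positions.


XOR: 0010000000

1 error(s) at position(s): 2


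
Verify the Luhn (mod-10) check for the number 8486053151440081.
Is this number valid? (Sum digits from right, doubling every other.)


Luhn sum = 58
58 mod 10 = 8

Invalid (Luhn sum mod 10 = 8)


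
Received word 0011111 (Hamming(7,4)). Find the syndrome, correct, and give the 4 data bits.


Syndrome = 3: error at position 3

Data: 0111 (corrected bit 3)


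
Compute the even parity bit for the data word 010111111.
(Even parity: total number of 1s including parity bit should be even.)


Number of 1s in data: 7
Parity bit: 1

1


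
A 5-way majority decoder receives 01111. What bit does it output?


Ones: 4 out of 5
Threshold: 3

1 (4/5 voted 1)


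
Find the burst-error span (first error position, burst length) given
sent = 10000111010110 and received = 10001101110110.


XOR: 00001010100000

Burst at position 4, length 5


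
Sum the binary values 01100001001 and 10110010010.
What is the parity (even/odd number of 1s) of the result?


01100001001 = 777
10110010010 = 1426
Sum = 2203 = 100010011011
1s count = 6

even parity (6 ones in 100010011011)


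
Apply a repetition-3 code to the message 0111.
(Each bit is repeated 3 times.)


Each bit -> 3 copies

000111111111


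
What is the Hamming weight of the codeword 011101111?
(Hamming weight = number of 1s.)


Counting 1s in 011101111

7


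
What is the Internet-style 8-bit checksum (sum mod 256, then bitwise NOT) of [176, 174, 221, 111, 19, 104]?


Sum = 805 mod 256 = 37
Complement = 218

218


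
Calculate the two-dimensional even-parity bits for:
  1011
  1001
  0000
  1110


Row parities: 1001
Column parities: 1100

Row P: 1001, Col P: 1100, Corner: 0


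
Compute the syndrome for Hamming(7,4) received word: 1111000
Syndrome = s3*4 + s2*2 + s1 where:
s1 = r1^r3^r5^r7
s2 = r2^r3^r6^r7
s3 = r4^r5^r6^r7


s1=0, s2=0, s3=1

Syndrome = 4 (error at position 4)


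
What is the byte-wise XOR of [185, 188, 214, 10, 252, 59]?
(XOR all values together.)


XOR chain: 185 ^ 188 ^ 214 ^ 10 ^ 252 ^ 59 = 30

30


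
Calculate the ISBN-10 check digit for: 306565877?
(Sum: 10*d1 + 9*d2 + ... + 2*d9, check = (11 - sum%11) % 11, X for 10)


Weighted sum: 241
241 mod 11 = 10

Check digit: 1


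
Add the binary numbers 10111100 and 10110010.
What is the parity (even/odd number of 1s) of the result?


10111100 = 188
10110010 = 178
Sum = 366 = 101101110
1s count = 6

even parity (6 ones in 101101110)


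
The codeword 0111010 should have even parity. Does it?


Number of 1s: 4

Yes, parity is correct (4 ones)


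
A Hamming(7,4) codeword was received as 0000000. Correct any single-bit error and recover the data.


Syndrome = 0: no error detected

Data: 0000 (no errors)


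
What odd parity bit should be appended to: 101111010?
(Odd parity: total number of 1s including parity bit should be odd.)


Number of 1s in data: 6
Parity bit: 1

1


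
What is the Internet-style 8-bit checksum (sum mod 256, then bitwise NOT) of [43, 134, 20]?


Sum = 197 mod 256 = 197
Complement = 58

58


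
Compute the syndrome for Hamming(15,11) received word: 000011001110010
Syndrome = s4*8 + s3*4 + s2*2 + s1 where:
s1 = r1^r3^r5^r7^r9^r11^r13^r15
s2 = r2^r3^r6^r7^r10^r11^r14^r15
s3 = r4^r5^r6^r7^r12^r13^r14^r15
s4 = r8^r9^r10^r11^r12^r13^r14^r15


s1=1, s2=0, s3=1, s4=0

Syndrome = 5 (error at position 5)


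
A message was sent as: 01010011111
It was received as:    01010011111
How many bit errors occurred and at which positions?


XOR: 00000000000

0 errors (received matches sent)


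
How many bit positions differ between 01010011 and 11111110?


XOR: 10101101
Count of 1s: 5

5


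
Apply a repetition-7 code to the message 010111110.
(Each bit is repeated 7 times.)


Each bit -> 7 copies

000000011111110000000111111111111111111111111111111111110000000


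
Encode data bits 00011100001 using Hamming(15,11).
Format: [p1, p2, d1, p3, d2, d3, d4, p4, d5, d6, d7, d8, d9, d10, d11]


Parity bits: p1=1, p2=1, p3=0, p4=1

110000111100001


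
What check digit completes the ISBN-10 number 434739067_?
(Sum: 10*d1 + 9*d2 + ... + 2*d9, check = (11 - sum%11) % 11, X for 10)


Weighted sum: 243
243 mod 11 = 1

Check digit: X


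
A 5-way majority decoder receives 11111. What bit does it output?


Ones: 5 out of 5
Threshold: 3

1 (5/5 voted 1)


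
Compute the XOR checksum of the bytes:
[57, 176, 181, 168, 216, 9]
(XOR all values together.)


XOR chain: 57 ^ 176 ^ 181 ^ 168 ^ 216 ^ 9 = 69

69


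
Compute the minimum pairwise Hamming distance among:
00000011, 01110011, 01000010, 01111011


Comparing all pairs, minimum distance: 1
Can detect 0 errors, correct 0 errors

1


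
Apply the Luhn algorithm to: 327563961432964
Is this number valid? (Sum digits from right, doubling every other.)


Luhn sum = 71
71 mod 10 = 1

Invalid (Luhn sum mod 10 = 1)


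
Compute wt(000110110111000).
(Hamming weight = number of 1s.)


Counting 1s in 000110110111000

7


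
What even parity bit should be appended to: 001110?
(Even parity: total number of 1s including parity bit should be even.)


Number of 1s in data: 3
Parity bit: 1

1


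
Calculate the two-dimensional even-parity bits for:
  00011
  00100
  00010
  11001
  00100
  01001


Row parities: 011110
Column parities: 10001

Row P: 011110, Col P: 10001, Corner: 0


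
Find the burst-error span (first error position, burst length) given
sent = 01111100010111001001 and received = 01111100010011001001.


XOR: 00000000000100000000

Burst at position 11, length 1


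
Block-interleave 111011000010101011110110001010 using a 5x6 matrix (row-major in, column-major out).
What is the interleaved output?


Matrix:
  111011
  000010
  101011
  110110
  001010
Read columns: 101101001010101000101111110100

101101001010101000101111110100


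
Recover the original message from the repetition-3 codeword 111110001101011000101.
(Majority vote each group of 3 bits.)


Groups: 111, 110, 001, 101, 011, 000, 101
Majority votes: 1101101

1101101


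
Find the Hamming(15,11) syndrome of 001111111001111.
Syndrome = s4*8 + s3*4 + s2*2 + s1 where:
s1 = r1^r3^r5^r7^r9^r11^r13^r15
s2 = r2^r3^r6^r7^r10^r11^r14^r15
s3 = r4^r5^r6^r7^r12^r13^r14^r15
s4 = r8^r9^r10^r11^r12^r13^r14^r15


s1=0, s2=1, s3=0, s4=0

Syndrome = 2 (error at position 2)


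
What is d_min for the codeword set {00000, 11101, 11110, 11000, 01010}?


Comparing all pairs, minimum distance: 2
Can detect 1 errors, correct 0 errors

2


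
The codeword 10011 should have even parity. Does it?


Number of 1s: 3

No, parity error (3 ones)


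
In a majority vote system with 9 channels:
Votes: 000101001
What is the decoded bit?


Ones: 3 out of 9
Threshold: 5

0 (3/9 voted 1)


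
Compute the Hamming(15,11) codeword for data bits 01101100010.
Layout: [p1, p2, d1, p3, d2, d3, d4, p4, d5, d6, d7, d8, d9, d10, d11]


Parity bits: p1=0, p2=1, p3=1, p4=1

010111011100010


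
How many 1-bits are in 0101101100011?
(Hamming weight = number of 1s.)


Counting 1s in 0101101100011

7


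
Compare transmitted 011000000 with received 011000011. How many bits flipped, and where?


XOR: 000000011

2 error(s) at position(s): 7, 8


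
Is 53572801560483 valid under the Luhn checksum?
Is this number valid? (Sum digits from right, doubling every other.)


Luhn sum = 46
46 mod 10 = 6

Invalid (Luhn sum mod 10 = 6)


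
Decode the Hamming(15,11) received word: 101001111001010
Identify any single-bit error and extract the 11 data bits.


Syndrome = 0: no error detected

Data: 10111001010 (no errors)


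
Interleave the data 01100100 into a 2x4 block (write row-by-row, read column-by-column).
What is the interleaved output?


Matrix:
  0110
  0100
Read columns: 00111000

00111000


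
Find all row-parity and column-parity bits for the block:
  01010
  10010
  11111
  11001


Row parities: 0011
Column parities: 11110

Row P: 0011, Col P: 11110, Corner: 0


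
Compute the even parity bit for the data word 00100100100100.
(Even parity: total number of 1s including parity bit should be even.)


Number of 1s in data: 4
Parity bit: 0

0


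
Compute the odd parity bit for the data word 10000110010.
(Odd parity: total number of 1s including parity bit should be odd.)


Number of 1s in data: 4
Parity bit: 1

1


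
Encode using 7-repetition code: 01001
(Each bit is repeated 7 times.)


Each bit -> 7 copies

00000001111111000000000000001111111


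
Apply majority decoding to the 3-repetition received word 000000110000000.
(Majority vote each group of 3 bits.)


Groups: 000, 000, 110, 000, 000
Majority votes: 00100

00100


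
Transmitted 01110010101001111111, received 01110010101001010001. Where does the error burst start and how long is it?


XOR: 00000000000000101110

Burst at position 14, length 5


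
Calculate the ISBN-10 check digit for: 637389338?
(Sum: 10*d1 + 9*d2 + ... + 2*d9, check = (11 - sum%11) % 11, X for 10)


Weighted sum: 294
294 mod 11 = 8

Check digit: 3


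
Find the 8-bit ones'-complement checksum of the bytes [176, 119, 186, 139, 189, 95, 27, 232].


Sum = 1163 mod 256 = 139
Complement = 116

116


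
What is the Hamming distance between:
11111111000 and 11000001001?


XOR: 00111110001
Count of 1s: 6

6


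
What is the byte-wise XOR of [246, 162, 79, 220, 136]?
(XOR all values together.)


XOR chain: 246 ^ 162 ^ 79 ^ 220 ^ 136 = 79

79


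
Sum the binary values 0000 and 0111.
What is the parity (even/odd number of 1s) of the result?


0000 = 0
0111 = 7
Sum = 7 = 111
1s count = 3

odd parity (3 ones in 111)


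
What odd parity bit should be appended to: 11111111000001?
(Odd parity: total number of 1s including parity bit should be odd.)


Number of 1s in data: 9
Parity bit: 0

0


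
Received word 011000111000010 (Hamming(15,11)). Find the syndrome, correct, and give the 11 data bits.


Syndrome = 9: error at position 9

Data: 10010000010 (corrected bit 9)


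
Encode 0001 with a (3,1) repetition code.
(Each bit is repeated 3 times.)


Each bit -> 3 copies

000000000111


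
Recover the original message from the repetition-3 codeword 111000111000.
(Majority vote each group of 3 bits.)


Groups: 111, 000, 111, 000
Majority votes: 1010

1010


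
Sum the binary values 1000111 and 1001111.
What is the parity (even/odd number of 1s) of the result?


1000111 = 71
1001111 = 79
Sum = 150 = 10010110
1s count = 4

even parity (4 ones in 10010110)


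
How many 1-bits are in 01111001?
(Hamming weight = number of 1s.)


Counting 1s in 01111001

5


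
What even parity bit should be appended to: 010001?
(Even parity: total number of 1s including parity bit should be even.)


Number of 1s in data: 2
Parity bit: 0

0


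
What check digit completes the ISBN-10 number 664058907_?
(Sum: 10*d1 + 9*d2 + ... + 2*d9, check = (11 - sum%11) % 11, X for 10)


Weighted sum: 266
266 mod 11 = 2

Check digit: 9


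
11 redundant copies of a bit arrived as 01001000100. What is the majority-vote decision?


Ones: 3 out of 11
Threshold: 6

0 (3/11 voted 1)


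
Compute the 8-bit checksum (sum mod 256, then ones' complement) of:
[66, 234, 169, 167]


Sum = 636 mod 256 = 124
Complement = 131

131


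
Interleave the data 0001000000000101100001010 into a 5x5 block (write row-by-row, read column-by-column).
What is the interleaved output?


Matrix:
  00010
  00000
  00010
  11000
  01010
Read columns: 0001000011000001010100000

0001000011000001010100000


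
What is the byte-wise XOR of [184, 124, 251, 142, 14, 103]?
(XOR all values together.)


XOR chain: 184 ^ 124 ^ 251 ^ 142 ^ 14 ^ 103 = 216

216


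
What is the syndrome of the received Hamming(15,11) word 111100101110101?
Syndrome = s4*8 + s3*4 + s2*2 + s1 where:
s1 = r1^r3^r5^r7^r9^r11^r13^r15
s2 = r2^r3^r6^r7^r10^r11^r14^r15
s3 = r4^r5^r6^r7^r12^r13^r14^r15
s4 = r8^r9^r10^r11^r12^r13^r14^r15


s1=1, s2=0, s3=0, s4=1

Syndrome = 9 (error at position 9)


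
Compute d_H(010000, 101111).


XOR: 111111
Count of 1s: 6

6


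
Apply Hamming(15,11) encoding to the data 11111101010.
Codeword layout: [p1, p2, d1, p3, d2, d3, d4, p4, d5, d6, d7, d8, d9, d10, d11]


Parity bits: p1=0, p2=1, p3=1, p4=0

011111101101010


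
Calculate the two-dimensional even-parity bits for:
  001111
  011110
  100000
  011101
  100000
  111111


Row parities: 001010
Column parities: 110011

Row P: 001010, Col P: 110011, Corner: 0


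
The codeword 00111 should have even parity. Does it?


Number of 1s: 3

No, parity error (3 ones)


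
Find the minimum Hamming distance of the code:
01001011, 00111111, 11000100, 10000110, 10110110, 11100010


Comparing all pairs, minimum distance: 2
Can detect 1 errors, correct 0 errors

2


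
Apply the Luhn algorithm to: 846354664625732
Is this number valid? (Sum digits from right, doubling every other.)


Luhn sum = 75
75 mod 10 = 5

Invalid (Luhn sum mod 10 = 5)


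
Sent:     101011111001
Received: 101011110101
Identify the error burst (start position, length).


XOR: 000000001100

Burst at position 8, length 2


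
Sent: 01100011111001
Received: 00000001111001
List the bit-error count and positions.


XOR: 01100010000000

3 error(s) at position(s): 1, 2, 6


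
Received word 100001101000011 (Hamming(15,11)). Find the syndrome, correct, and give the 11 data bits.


Syndrome = 8: error at position 8

Data: 00111000011 (corrected bit 8)


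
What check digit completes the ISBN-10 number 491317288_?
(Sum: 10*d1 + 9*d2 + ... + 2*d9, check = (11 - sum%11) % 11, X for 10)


Weighted sum: 239
239 mod 11 = 8

Check digit: 3


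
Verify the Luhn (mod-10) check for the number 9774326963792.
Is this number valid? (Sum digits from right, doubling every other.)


Luhn sum = 81
81 mod 10 = 1

Invalid (Luhn sum mod 10 = 1)


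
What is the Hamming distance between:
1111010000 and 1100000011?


XOR: 0011010011
Count of 1s: 5

5


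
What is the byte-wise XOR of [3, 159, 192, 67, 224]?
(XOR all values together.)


XOR chain: 3 ^ 159 ^ 192 ^ 67 ^ 224 = 255

255


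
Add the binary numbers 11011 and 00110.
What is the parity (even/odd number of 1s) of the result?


11011 = 27
00110 = 6
Sum = 33 = 100001
1s count = 2

even parity (2 ones in 100001)


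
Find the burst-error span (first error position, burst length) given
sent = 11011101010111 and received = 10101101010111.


XOR: 01110000000000

Burst at position 1, length 3


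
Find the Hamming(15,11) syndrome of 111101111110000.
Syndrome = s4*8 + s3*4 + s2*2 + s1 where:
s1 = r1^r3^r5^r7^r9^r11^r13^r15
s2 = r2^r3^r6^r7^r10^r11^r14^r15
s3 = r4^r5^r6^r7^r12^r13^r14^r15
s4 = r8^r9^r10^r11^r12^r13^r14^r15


s1=1, s2=0, s3=1, s4=0

Syndrome = 5 (error at position 5)


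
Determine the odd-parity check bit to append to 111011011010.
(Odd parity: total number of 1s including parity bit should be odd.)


Number of 1s in data: 8
Parity bit: 1

1


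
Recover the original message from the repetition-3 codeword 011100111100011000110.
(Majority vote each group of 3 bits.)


Groups: 011, 100, 111, 100, 011, 000, 110
Majority votes: 1010101

1010101


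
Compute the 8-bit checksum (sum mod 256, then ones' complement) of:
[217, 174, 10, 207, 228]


Sum = 836 mod 256 = 68
Complement = 187

187


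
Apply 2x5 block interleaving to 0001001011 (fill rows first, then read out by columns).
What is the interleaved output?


Matrix:
  00010
  01011
Read columns: 0001001101

0001001101


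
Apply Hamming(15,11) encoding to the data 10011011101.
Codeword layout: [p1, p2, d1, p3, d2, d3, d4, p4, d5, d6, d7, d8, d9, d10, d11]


Parity bits: p1=0, p2=0, p3=0, p4=1

001000111011101


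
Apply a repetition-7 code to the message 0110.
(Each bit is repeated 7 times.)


Each bit -> 7 copies

0000000111111111111110000000


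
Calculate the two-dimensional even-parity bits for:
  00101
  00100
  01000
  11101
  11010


Row parities: 01101
Column parities: 01110

Row P: 01101, Col P: 01110, Corner: 1


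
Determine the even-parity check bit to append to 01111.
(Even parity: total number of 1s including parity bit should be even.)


Number of 1s in data: 4
Parity bit: 0

0


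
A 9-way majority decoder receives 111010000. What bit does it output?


Ones: 4 out of 9
Threshold: 5

0 (4/9 voted 1)


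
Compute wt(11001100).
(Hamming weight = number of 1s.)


Counting 1s in 11001100

4


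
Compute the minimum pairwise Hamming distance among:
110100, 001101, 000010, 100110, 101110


Comparing all pairs, minimum distance: 1
Can detect 0 errors, correct 0 errors

1


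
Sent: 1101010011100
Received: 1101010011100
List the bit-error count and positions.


XOR: 0000000000000

0 errors (received matches sent)


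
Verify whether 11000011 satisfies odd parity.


Number of 1s: 4

No, parity error (4 ones)


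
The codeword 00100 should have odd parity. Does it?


Number of 1s: 1

Yes, parity is correct (1 ones)


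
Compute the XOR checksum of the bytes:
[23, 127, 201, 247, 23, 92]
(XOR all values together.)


XOR chain: 23 ^ 127 ^ 201 ^ 247 ^ 23 ^ 92 = 29

29


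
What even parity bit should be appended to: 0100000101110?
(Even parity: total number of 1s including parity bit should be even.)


Number of 1s in data: 5
Parity bit: 1

1


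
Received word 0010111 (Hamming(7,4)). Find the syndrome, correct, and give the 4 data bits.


Syndrome = 7: error at position 7

Data: 1110 (corrected bit 7)


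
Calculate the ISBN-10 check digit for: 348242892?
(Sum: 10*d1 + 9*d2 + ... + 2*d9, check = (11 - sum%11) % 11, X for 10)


Weighted sum: 241
241 mod 11 = 10

Check digit: 1


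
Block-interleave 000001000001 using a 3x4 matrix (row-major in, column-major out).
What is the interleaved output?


Matrix:
  0000
  0100
  0001
Read columns: 000010000001

000010000001


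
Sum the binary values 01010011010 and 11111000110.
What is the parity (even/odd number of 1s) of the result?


01010011010 = 666
11111000110 = 1990
Sum = 2656 = 101001100000
1s count = 4

even parity (4 ones in 101001100000)


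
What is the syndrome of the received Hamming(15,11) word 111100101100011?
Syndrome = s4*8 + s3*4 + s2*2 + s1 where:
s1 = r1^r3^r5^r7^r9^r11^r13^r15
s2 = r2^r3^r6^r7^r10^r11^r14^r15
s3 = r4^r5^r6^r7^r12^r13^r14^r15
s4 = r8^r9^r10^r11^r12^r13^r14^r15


s1=1, s2=0, s3=0, s4=0

Syndrome = 1 (error at position 1)


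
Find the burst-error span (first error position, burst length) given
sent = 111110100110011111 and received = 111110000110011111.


XOR: 000000100000000000

Burst at position 6, length 1


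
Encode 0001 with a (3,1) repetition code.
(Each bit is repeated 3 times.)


Each bit -> 3 copies

000000000111


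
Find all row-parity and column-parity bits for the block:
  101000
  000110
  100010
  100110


Row parities: 0001
Column parities: 101010

Row P: 0001, Col P: 101010, Corner: 1


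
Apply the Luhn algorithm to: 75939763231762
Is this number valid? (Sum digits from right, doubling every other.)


Luhn sum = 65
65 mod 10 = 5

Invalid (Luhn sum mod 10 = 5)


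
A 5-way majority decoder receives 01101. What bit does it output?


Ones: 3 out of 5
Threshold: 3

1 (3/5 voted 1)


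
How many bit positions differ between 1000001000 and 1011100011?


XOR: 0011101011
Count of 1s: 6

6


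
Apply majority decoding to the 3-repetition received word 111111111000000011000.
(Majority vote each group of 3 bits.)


Groups: 111, 111, 111, 000, 000, 011, 000
Majority votes: 1110010

1110010


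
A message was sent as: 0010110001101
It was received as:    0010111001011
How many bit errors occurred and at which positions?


XOR: 0000001000110

3 error(s) at position(s): 6, 10, 11


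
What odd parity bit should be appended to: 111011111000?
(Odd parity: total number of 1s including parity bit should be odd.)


Number of 1s in data: 8
Parity bit: 1

1


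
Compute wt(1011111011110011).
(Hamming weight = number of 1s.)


Counting 1s in 1011111011110011

12


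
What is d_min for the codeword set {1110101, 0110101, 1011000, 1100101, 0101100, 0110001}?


Comparing all pairs, minimum distance: 1
Can detect 0 errors, correct 0 errors

1


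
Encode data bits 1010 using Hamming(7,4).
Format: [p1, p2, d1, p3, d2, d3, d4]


Parity bits: p1=1, p2=0, p3=1

1011010


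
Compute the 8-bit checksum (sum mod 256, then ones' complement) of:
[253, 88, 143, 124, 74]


Sum = 682 mod 256 = 170
Complement = 85

85


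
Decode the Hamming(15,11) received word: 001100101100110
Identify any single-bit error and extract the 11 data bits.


Syndrome = 0: no error detected

Data: 10011100110 (no errors)


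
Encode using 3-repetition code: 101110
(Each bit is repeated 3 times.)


Each bit -> 3 copies

111000111111111000


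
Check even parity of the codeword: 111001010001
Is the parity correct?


Number of 1s: 6

Yes, parity is correct (6 ones)


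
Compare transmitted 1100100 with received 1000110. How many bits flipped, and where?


XOR: 0100010

2 error(s) at position(s): 1, 5


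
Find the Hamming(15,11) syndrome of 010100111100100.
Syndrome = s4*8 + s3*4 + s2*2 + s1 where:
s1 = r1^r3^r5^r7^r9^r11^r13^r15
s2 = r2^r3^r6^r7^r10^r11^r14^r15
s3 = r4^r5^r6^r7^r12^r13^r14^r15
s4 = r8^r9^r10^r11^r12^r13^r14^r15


s1=1, s2=1, s3=1, s4=0

Syndrome = 7 (error at position 7)


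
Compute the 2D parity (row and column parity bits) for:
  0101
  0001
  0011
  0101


Row parities: 0100
Column parities: 0010

Row P: 0100, Col P: 0010, Corner: 1


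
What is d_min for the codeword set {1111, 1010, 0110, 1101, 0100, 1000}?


Comparing all pairs, minimum distance: 1
Can detect 0 errors, correct 0 errors

1


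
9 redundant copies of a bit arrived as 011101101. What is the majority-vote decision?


Ones: 6 out of 9
Threshold: 5

1 (6/9 voted 1)


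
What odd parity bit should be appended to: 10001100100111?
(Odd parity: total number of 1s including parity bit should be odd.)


Number of 1s in data: 7
Parity bit: 0

0


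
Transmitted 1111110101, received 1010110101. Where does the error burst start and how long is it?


XOR: 0101000000

Burst at position 1, length 3


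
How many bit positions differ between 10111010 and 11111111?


XOR: 01000101
Count of 1s: 3

3


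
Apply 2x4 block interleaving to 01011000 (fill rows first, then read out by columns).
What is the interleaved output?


Matrix:
  0101
  1000
Read columns: 01100010

01100010


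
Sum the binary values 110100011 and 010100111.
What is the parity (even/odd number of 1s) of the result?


110100011 = 419
010100111 = 167
Sum = 586 = 1001001010
1s count = 4

even parity (4 ones in 1001001010)


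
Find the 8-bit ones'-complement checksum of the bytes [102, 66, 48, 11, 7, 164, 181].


Sum = 579 mod 256 = 67
Complement = 188

188


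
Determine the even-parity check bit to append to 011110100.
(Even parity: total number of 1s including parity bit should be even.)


Number of 1s in data: 5
Parity bit: 1

1


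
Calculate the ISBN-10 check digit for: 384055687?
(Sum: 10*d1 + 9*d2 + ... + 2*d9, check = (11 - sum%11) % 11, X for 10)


Weighted sum: 251
251 mod 11 = 9

Check digit: 2


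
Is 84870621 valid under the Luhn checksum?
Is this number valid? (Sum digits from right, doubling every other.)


Luhn sum = 36
36 mod 10 = 6

Invalid (Luhn sum mod 10 = 6)


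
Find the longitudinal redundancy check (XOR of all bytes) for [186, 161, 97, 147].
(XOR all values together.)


XOR chain: 186 ^ 161 ^ 97 ^ 147 = 233

233


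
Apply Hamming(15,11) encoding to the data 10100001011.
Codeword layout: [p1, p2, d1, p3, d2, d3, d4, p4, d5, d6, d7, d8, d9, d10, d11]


Parity bits: p1=0, p2=0, p3=0, p4=1

001001010001011


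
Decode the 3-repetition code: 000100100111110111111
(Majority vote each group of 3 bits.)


Groups: 000, 100, 100, 111, 110, 111, 111
Majority votes: 0001111

0001111


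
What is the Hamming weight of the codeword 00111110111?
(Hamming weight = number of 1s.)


Counting 1s in 00111110111

8


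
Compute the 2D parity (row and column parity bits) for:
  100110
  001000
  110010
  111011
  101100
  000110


Row parities: 111110
Column parities: 001101

Row P: 111110, Col P: 001101, Corner: 1


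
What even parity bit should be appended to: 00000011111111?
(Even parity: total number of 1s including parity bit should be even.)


Number of 1s in data: 8
Parity bit: 0

0


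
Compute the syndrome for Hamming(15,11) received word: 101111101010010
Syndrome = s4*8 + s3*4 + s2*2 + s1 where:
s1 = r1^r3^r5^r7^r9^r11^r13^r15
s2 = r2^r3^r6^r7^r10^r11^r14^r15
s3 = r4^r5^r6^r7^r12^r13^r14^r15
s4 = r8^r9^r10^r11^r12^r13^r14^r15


s1=0, s2=1, s3=1, s4=1

Syndrome = 14 (error at position 14)


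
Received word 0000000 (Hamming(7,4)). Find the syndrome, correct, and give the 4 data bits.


Syndrome = 0: no error detected

Data: 0000 (no errors)


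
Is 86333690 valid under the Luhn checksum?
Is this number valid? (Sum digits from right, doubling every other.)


Luhn sum = 43
43 mod 10 = 3

Invalid (Luhn sum mod 10 = 3)


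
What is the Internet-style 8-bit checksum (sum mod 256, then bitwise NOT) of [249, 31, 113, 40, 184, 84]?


Sum = 701 mod 256 = 189
Complement = 66

66


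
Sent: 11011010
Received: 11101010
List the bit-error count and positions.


XOR: 00110000

2 error(s) at position(s): 2, 3


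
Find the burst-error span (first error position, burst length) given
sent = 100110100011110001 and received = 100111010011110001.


XOR: 000001110000000000

Burst at position 5, length 3


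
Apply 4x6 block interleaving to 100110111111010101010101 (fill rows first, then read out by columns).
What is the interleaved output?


Matrix:
  100110
  111111
  010101
  010101
Read columns: 110001110100111111000111

110001110100111111000111


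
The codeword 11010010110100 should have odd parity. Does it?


Number of 1s: 7

Yes, parity is correct (7 ones)


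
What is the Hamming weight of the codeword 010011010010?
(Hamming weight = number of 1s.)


Counting 1s in 010011010010

5


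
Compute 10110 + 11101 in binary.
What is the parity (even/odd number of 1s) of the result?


10110 = 22
11101 = 29
Sum = 51 = 110011
1s count = 4

even parity (4 ones in 110011)


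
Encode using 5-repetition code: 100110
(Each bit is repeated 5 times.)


Each bit -> 5 copies

111110000000000111111111100000


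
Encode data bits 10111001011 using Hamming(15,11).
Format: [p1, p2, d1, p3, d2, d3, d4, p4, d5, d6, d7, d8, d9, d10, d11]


Parity bits: p1=0, p2=1, p3=1, p4=0

011101101001011


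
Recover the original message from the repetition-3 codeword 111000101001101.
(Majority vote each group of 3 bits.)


Groups: 111, 000, 101, 001, 101
Majority votes: 10101

10101


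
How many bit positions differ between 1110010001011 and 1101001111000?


XOR: 0011011110011
Count of 1s: 8

8


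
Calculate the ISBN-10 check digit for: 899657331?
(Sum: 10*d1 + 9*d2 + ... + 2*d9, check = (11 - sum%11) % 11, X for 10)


Weighted sum: 363
363 mod 11 = 0

Check digit: 0


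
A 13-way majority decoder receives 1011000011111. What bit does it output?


Ones: 8 out of 13
Threshold: 7

1 (8/13 voted 1)


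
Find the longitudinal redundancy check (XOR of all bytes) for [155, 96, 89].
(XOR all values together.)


XOR chain: 155 ^ 96 ^ 89 = 162

162


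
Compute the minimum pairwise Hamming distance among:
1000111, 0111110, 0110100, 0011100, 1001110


Comparing all pairs, minimum distance: 2
Can detect 1 errors, correct 0 errors

2


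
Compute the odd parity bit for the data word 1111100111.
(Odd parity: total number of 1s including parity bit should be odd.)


Number of 1s in data: 8
Parity bit: 1

1


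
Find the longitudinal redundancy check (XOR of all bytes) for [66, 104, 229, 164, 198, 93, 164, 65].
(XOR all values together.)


XOR chain: 66 ^ 104 ^ 229 ^ 164 ^ 198 ^ 93 ^ 164 ^ 65 = 21

21


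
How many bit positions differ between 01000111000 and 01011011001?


XOR: 00011100001
Count of 1s: 4

4


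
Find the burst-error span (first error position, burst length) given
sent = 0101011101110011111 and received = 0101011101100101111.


XOR: 0000000000010110000

Burst at position 11, length 4


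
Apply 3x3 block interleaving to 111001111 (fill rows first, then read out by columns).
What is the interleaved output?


Matrix:
  111
  001
  111
Read columns: 101101111

101101111


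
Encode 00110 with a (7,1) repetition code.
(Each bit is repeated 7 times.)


Each bit -> 7 copies

00000000000000111111111111110000000


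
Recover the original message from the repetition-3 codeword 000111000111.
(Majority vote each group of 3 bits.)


Groups: 000, 111, 000, 111
Majority votes: 0101

0101


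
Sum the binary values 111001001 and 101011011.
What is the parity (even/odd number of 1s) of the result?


111001001 = 457
101011011 = 347
Sum = 804 = 1100100100
1s count = 4

even parity (4 ones in 1100100100)


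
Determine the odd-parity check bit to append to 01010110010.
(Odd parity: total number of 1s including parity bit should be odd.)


Number of 1s in data: 5
Parity bit: 0

0


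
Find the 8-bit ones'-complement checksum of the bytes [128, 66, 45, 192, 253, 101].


Sum = 785 mod 256 = 17
Complement = 238

238


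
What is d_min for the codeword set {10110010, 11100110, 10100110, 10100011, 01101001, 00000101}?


Comparing all pairs, minimum distance: 1
Can detect 0 errors, correct 0 errors

1


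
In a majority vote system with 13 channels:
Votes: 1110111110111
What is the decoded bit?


Ones: 11 out of 13
Threshold: 7

1 (11/13 voted 1)


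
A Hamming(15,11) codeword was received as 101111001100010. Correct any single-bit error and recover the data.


Syndrome = 8: error at position 8

Data: 11101100010 (corrected bit 8)


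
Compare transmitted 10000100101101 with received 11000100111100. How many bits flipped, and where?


XOR: 01000000010001

3 error(s) at position(s): 1, 9, 13


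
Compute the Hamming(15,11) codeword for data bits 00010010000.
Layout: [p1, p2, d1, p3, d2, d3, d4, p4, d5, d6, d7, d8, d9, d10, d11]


Parity bits: p1=0, p2=0, p3=1, p4=1

000100110010000


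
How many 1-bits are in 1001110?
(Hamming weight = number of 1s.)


Counting 1s in 1001110

4


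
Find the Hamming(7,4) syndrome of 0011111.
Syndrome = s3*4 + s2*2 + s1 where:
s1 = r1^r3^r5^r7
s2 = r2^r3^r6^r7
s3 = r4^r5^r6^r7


s1=1, s2=1, s3=0

Syndrome = 3 (error at position 3)


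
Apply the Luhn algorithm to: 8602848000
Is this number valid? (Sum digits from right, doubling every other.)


Luhn sum = 33
33 mod 10 = 3

Invalid (Luhn sum mod 10 = 3)


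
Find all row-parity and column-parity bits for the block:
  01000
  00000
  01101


Row parities: 101
Column parities: 00101

Row P: 101, Col P: 00101, Corner: 0


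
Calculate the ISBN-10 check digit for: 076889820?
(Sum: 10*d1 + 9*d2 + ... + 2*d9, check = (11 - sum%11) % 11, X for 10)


Weighted sum: 298
298 mod 11 = 1

Check digit: X


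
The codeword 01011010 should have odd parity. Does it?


Number of 1s: 4

No, parity error (4 ones)


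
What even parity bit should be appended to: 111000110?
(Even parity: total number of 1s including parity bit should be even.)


Number of 1s in data: 5
Parity bit: 1

1


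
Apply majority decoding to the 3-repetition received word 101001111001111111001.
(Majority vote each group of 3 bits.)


Groups: 101, 001, 111, 001, 111, 111, 001
Majority votes: 1010110

1010110


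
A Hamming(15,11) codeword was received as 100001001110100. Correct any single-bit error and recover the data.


Syndrome = 2: error at position 2

Data: 00101110100 (corrected bit 2)


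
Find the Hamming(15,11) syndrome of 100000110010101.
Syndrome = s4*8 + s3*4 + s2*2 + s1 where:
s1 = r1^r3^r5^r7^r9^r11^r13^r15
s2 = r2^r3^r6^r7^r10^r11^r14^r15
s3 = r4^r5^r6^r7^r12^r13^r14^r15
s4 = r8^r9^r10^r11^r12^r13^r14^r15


s1=1, s2=1, s3=1, s4=0

Syndrome = 7 (error at position 7)


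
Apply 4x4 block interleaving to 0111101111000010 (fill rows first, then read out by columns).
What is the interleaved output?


Matrix:
  0111
  1011
  1100
  0010
Read columns: 0110101011011100

0110101011011100


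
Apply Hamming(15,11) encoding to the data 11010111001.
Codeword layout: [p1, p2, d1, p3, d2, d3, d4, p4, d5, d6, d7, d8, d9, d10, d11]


Parity bits: p1=1, p2=1, p3=0, p4=0

111010100111001


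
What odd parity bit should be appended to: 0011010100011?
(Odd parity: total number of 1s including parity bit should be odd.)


Number of 1s in data: 6
Parity bit: 1

1


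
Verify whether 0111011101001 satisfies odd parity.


Number of 1s: 8

No, parity error (8 ones)


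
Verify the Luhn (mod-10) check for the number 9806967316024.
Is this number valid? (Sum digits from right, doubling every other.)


Luhn sum = 56
56 mod 10 = 6

Invalid (Luhn sum mod 10 = 6)


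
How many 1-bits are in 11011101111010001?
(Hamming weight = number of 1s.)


Counting 1s in 11011101111010001

11


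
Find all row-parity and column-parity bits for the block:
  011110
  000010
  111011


Row parities: 011
Column parities: 100111

Row P: 011, Col P: 100111, Corner: 0


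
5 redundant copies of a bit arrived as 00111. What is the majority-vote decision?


Ones: 3 out of 5
Threshold: 3

1 (3/5 voted 1)


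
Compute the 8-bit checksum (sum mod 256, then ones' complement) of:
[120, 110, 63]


Sum = 293 mod 256 = 37
Complement = 218

218


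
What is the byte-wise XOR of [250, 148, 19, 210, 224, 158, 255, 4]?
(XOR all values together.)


XOR chain: 250 ^ 148 ^ 19 ^ 210 ^ 224 ^ 158 ^ 255 ^ 4 = 42

42


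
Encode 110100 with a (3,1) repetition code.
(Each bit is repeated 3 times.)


Each bit -> 3 copies

111111000111000000


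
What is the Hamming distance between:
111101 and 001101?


XOR: 110000
Count of 1s: 2

2


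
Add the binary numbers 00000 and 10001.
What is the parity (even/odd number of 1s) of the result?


00000 = 0
10001 = 17
Sum = 17 = 10001
1s count = 2

even parity (2 ones in 10001)


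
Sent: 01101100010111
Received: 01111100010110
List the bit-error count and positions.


XOR: 00010000000001

2 error(s) at position(s): 3, 13


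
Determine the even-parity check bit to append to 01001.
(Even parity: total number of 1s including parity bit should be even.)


Number of 1s in data: 2
Parity bit: 0

0


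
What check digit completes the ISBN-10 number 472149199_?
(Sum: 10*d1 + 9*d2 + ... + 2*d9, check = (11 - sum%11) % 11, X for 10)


Weighted sum: 244
244 mod 11 = 2

Check digit: 9


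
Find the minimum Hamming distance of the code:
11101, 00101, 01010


Comparing all pairs, minimum distance: 2
Can detect 1 errors, correct 0 errors

2


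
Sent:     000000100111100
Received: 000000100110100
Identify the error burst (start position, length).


XOR: 000000000001000

Burst at position 11, length 1


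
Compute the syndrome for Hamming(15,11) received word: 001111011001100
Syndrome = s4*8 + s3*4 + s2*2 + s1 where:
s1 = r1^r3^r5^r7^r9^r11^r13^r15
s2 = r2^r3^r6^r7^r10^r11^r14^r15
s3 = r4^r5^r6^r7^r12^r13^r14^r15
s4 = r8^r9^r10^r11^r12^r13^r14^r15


s1=0, s2=0, s3=1, s4=0

Syndrome = 4 (error at position 4)


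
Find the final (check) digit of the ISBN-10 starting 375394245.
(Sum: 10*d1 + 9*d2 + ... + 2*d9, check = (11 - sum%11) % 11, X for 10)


Weighted sum: 258
258 mod 11 = 5

Check digit: 6


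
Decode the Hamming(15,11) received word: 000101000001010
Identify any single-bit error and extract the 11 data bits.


Syndrome = 0: no error detected

Data: 00100001010 (no errors)


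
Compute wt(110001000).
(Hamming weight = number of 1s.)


Counting 1s in 110001000

3


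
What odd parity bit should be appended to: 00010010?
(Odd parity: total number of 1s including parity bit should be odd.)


Number of 1s in data: 2
Parity bit: 1

1


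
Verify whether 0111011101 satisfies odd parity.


Number of 1s: 7

Yes, parity is correct (7 ones)


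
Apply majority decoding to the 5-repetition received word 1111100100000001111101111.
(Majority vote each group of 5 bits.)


Groups: 11111, 00100, 00000, 11111, 01111
Majority votes: 10011

10011


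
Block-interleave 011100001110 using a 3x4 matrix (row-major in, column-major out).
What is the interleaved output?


Matrix:
  0111
  0000
  1110
Read columns: 001101101100

001101101100


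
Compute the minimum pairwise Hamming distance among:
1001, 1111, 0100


Comparing all pairs, minimum distance: 2
Can detect 1 errors, correct 0 errors

2
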